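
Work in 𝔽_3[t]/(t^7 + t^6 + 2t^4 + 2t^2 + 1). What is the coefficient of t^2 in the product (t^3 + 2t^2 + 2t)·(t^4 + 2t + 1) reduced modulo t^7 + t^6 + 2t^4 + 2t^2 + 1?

Multiply in 𝔽_3[t]: (t^3 + 2t^2 + 2t)·(t^4 + 2t + 1) = t^7 + 2t^6 + 2t^5 + 2t^4 + 2t^3 + 2t.
Reduce using t^7 ≡ 2t^6 + t^4 + t^2 + 2 (mod t^7 + t^6 + 2t^4 + 2t^2 + 1).
Reduced: t^6 + 2t^5 + 2t^3 + t^2 + 2t + 2.

1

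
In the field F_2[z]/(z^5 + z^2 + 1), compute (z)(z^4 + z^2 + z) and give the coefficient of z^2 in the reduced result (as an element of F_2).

Multiply in F_2[z]: (z)·(z^4 + z^2 + z) = z^5 + z^3 + z^2.
Reduce using z^5 ≡ z^2 + 1 (mod z^5 + z^2 + 1).
Reduced: z^3 + 1.

0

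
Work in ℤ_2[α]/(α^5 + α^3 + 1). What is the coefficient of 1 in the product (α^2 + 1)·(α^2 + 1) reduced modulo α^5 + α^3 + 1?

1

Multiply in ℤ_2[α]: (α^2 + 1)·(α^2 + 1) = α^4 + 1.
Reduced: α^4 + 1.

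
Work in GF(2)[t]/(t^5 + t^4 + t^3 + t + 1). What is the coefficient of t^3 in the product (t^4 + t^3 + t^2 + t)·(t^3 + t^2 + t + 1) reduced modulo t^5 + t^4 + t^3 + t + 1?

1

Multiply in GF(2)[t]: (t^4 + t^3 + t^2 + t)·(t^3 + t^2 + t + 1) = t^7 + t^5 + t^3 + t.
Reduce using t^5 ≡ t^4 + t^3 + t + 1 (mod t^5 + t^4 + t^3 + t + 1).
Reduced: t^3 + t + 1.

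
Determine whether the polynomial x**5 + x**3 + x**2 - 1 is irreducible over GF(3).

Yes

Write P(x) = x**5 + x**3 + x**2 - 1.
Check for roots in GF(3): P(0) = 2; P(1) = 2; P(2) = 1.
No roots, so no linear factors.
Monic irreducibles of degree 2 over GF(3): x**2 + 1, x**2 + x - 1, x**2 - x - 1.
None of them divide P (all give nonzero remainder).
No irreducible factor of degree ≤ 2 exists, so P is irreducible over GF(3).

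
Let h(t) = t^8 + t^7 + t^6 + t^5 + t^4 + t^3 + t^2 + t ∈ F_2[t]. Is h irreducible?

Check for roots in F_2: h(0) = 0 → root; h(1) = 0 → root.
h(0) = 0, so (t) divides h(t); h is reducible.

No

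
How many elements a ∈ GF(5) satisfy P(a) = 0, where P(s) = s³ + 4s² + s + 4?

Evaluate at each of the 5 elements of GF(5):
P(0) = 4; P(1) = 0 → root; P(2) = 0 → root; P(3) = 0 → root; P(4) = 1.
Roots: {1, 2, 3}.

3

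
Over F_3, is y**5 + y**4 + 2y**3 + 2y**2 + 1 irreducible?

Write m(y) = y**5 + y**4 + 2y**3 + 2y**2 + 1.
Check for roots in F_3: m(0) = 1; m(1) = 1; m(2) = 1.
No roots, so no linear factors.
Monic irreducibles of degree 2 over GF(3): y**2 + 1, y**2 + y + 2, y**2 + 2y + 2.
None of them divide m (all give nonzero remainder).
No irreducible factor of degree ≤ 2 exists, so m is irreducible over GF(3).

Yes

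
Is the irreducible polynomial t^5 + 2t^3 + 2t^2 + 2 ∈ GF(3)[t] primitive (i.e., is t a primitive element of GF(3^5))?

Write f(t) = t^5 + 2t^3 + 2t^2 + 2.
|GF(3^5)^×| = 3^5 − 1 = 242. Prime factorization: 242 = 2·11^2.
f is primitive ⇔ t has order 242 in GF(3)[t]/(f), i.e. t^(242/q) ≠ 1 for each prime q | 242.
t^(121) mod f = 1
t^(22) mod f = t^2 + t + 2.
Since t^(121) = 1, the order of t divides 121 < 242; not primitive.

No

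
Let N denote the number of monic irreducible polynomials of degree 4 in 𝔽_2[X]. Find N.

3

The number of monic irreducibles of degree 4 over GF(2) is (1/4)·Σ_{d∣4} μ(4/d) 2^d.
Divisors of 4: 1, 2, 4; μ(4/d) for each: 0, -1, 1.
Σ = − 2^2 + 2^4 = 12.
N = 12/4 = 3.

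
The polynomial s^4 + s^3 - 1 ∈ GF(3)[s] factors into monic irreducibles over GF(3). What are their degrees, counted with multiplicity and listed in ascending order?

Write f(s) = s^4 + s^3 - 1.
Roots in GF(3): f(0) = 2; f(1) = 1; f(2) = 2.
Complete factorization: f(s) = (s^4 + s^3 - 1).
Factor degrees with multiplicity: 4 = 4.

4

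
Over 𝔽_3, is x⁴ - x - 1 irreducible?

Yes

Write m(x) = x⁴ - x - 1.
Check for roots in 𝔽_3: m(0) = 2; m(1) = 2; m(2) = 1.
No roots, so no linear factors.
Monic irreducibles of degree 2 over GF(3): x² + 1, x² + x - 1, x² - x - 1.
None of them divide m (all give nonzero remainder).
No irreducible factor of degree ≤ 2 exists, so m is irreducible over GF(3).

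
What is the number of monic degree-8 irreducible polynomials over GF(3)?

810

Gauss's count: N_{3}(8) = (1/8) Σ_{d|8} μ(8/d)·3^d.
Divisors of 8: 1, 2, 4, 8; μ(8/d) for each: 0, 0, -1, 1.
Σ = − 3^4 + 3^8 = 6480.
N = 6480/8 = 810.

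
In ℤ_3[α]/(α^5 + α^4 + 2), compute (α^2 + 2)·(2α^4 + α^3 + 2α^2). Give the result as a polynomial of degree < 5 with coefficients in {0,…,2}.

α^4 + 2α^3 + α^2 + 2α + 2

Multiply in ℤ_3[α]: (α^2 + 2)·(2α^4 + α^3 + 2α^2) = 2α^6 + α^5 + 2α^3 + α^2.
Reduce using α^5 ≡ 2α^4 + 1 (mod α^5 + α^4 + 2).
Reduced: α^4 + 2α^3 + α^2 + 2α + 2.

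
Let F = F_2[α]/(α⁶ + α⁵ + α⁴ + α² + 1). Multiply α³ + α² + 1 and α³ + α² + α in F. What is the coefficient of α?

1

Multiply in F_2[α]: (α³ + α² + 1)·(α³ + α² + α) = α⁶ + α² + α.
Reduce using α⁶ ≡ α⁵ + α⁴ + α² + 1 (mod α⁶ + α⁵ + α⁴ + α² + 1).
Reduced: α⁵ + α⁴ + α + 1.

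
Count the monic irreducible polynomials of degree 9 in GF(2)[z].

The number of monic irreducibles of degree 9 over GF(2) is (1/9)·Σ_{d∣9} μ(9/d) 2^d.
Divisors of 9: 1, 3, 9; μ(9/d) for each: 0, -1, 1.
Σ = − 2^3 + 2^9 = 504.
N = 504/9 = 56.

56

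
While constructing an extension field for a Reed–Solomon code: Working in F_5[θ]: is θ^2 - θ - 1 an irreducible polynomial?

No

Write P(θ) = θ^2 - θ - 1.
Check for roots in F_5: P(0) = 4; P(1) = 4; P(2) = 1; P(3) = 0 → root; P(4) = 1.
P(3) = 0, so (θ − 3) divides P(θ); P is reducible.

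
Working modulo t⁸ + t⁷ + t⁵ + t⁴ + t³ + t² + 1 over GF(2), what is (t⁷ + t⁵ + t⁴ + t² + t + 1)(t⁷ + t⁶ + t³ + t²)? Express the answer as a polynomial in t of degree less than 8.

t^5 + t^4 + t^3 + t

Multiply in GF(2)[t]: (t⁷ + t⁵ + t⁴ + t² + t + 1)·(t⁷ + t⁶ + t³ + t²) = t¹⁴ + t¹³ + t¹² + t⁸ + t⁵ + t².
Reduce using t⁸ ≡ t⁷ + t⁵ + t⁴ + t³ + t² + 1 (mod t⁸ + t⁷ + t⁵ + t⁴ + t³ + t² + 1).
Reduced: t⁵ + t⁴ + t³ + t.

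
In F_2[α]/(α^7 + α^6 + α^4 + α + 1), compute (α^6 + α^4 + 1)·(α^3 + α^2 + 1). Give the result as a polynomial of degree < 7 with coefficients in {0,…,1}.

α

Multiply in F_2[α]: (α^6 + α^4 + 1)·(α^3 + α^2 + 1) = α^9 + α^8 + α^7 + α^4 + α^3 + α^2 + 1.
Reduce using α^7 ≡ α^6 + α^4 + α + 1 (mod α^7 + α^6 + α^4 + α + 1).
Reduced: α.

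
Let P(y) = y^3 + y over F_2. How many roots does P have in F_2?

Evaluate at each of the 2 elements of F_2:
P(0) = 0 → root; P(1) = 0 → root.
Roots: {0, 1}.

2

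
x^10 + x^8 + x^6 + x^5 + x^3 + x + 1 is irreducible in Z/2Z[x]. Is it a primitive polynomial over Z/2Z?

Write f(x) = x^10 + x^8 + x^6 + x^5 + x^3 + x + 1.
|GF(2^10)^×| = 2^10 − 1 = 1023. Prime factorization: 1023 = 3·11·31.
f is primitive ⇔ x has order 1023 in GF(2)[x]/(f), i.e. x^(1023/q) ≠ 1 for each prime q | 1023.
x^(341) mod f = x^5 + x^4 + x^3 + x^2 + x.
x^(93) mod f = x^8 + x^5 + x^3 + 1.
x^(33) mod f = x^8 + x^7 + x^4 + x^3 + x^2.
None equal 1, so x has full order 1023; f is primitive.

Yes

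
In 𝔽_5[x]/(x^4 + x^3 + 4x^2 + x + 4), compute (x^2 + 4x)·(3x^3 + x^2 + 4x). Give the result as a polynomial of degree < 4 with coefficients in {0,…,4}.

Multiply in 𝔽_5[x]: (x^2 + 4x)·(3x^3 + x^2 + 4x) = 3x^5 + 3x^4 + 3x^3 + x^2.
Reduce using x^4 ≡ 4x^3 + x^2 + 4x + 1 (mod x^4 + x^3 + 4x^2 + x + 4).
Reduced: x^3 + 3x^2 + 3x.

x^3 + 3x^2 + 3x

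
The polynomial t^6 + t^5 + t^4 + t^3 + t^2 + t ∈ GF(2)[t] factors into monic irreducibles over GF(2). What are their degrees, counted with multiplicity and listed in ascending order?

Write g(t) = t^6 + t^5 + t^4 + t^3 + t^2 + t.
Roots in GF(2): g(0) = 0 → root; g(1) = 0 → root.
Linear factors from roots: (t), (t + 1).
Complete factorization: g(t) = (t)·(t + 1)·(t^2 + t + 1)^2.
Factor degrees with multiplicity: 1 + 1 + 2 + 2 = 6.

1, 1, 2, 2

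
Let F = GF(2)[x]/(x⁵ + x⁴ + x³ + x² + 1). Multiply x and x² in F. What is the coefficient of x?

Multiply in GF(2)[x]: (x)·(x²) = x³.
Reduced: x³.

0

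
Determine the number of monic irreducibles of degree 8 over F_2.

30

By the necklace-counting formula, N_2(8) = (1/8) Σ_{d|8} μ(8/d)·2^d.
Divisors of 8: 1, 2, 4, 8; μ(8/d) for each: 0, 0, -1, 1.
Σ = − 2^4 + 2^8 = 240.
N = 240/8 = 30.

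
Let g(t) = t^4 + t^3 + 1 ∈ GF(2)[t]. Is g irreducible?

Yes

Check for roots in GF(2): g(0) = 1; g(1) = 1.
No roots, so no linear factors.
Monic irreducibles of degree 2 over GF(2): t^2 + t + 1.
None of them divide g (all give nonzero remainder).
No irreducible factor of degree ≤ 2 exists, so g is irreducible over GF(2).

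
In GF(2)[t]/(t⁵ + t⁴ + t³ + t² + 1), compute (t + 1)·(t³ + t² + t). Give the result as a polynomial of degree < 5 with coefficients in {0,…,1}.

Multiply in GF(2)[t]: (t + 1)·(t³ + t² + t) = t⁴ + t.
Reduced: t⁴ + t.

t^4 + t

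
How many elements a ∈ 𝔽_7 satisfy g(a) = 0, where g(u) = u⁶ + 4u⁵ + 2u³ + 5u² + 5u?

3

Evaluate at each of the 7 elements of 𝔽_7:
g(0) = 0 → root; g(1) = 3; g(2) = 0 → root; g(3) = 2; g(4) = 6; g(5) = 0 → root; g(6) = 2.
Roots: {0, 2, 5}.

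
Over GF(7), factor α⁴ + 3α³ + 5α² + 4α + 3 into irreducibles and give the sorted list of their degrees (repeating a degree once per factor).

Write h(α) = α⁴ + 3α³ + 5α² + 4α + 3.
Linear factors from roots: (α + 2).
Complete factorization: h(α) = (α + 2)·(α³ + α² + 3α + 5).
Factor degrees with multiplicity: 1 + 3 = 4.

1, 3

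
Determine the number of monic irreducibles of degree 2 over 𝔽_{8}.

Gauss's count: N_{8}(2) = (1/2) Σ_{d|2} μ(2/d)·8^d.
Divisors of 2: 1, 2; μ(2/d) for each: -1, 1.
Σ = − 8^1 + 8^2 = 56.
N = 56/2 = 28.

28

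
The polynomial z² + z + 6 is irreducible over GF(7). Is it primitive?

Write f(z) = z² + z + 6.
|GF(7^2)^×| = 7^2 − 1 = 48. Prime factorization: 48 = 2^4·3.
f is primitive ⇔ z has order 48 in GF(7)[z]/(f), i.e. z^(48/q) ≠ 1 for each prime q | 48.
z^(24) mod f = 6.
z^(16) mod f = 1
Since z^(16) = 1, the order of z divides 16 < 48; not primitive.

No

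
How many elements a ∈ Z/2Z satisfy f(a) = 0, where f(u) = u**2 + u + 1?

0

Evaluate at each of the 2 elements of Z/2Z:
f(0) = 1; f(1) = 1.
No element is a root.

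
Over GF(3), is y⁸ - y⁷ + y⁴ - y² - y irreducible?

No

Write g(y) = y⁸ - y⁷ + y⁴ - y² - y.
Check for roots in GF(3): g(0) = 0 → root; g(1) = 2; g(2) = 0 → root.
g(0) = 0, so (y) divides g(y); g is reducible.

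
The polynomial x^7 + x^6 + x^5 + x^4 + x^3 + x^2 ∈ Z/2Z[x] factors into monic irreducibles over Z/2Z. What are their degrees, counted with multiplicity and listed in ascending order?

1, 1, 1, 2, 2

Write g(x) = x^7 + x^6 + x^5 + x^4 + x^3 + x^2.
Roots in Z/2Z: g(0) = 0 → root; g(1) = 0 → root.
Linear factors from roots: (x), (x + 1).
Complete factorization: g(x) = (x + 1)·(x)^2·(x^2 + x + 1)^2.
Factor degrees with multiplicity: 1 + 1 + 1 + 2 + 2 = 7.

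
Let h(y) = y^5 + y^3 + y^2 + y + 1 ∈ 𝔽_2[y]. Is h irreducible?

Yes

Check for roots in 𝔽_2: h(0) = 1; h(1) = 1.
No roots, so no linear factors.
Monic irreducibles of degree 2 over GF(2): y^2 + y + 1.
None of them divide h (all give nonzero remainder).
No irreducible factor of degree ≤ 2 exists, so h is irreducible over GF(2).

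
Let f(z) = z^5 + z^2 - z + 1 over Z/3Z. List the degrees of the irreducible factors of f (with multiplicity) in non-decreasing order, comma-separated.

Roots in Z/3Z: f(0) = 1; f(1) = 2; f(2) = 2.
Complete factorization: f(z) = (z^2 + 1)·(z^3 - z + 1).
Factor degrees with multiplicity: 2 + 3 = 5.

2, 3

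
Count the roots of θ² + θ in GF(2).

Write f(θ) = θ² + θ.
Evaluate at each of the 2 elements of GF(2):
f(0) = 0 → root; f(1) = 0 → root.
Roots: {0, 1}.

2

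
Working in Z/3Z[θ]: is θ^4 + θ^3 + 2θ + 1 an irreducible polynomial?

Yes

Write h(θ) = θ^4 + θ^3 + 2θ + 1.
Check for roots in Z/3Z: h(0) = 1; h(1) = 2; h(2) = 2.
No roots, so no linear factors.
Monic irreducibles of degree 2 over GF(3): θ^2 + 1, θ^2 + θ + 2, θ^2 + 2θ + 2.
None of them divide h (all give nonzero remainder).
No irreducible factor of degree ≤ 2 exists, so h is irreducible over GF(3).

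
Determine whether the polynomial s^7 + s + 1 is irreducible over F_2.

Yes

Write h(s) = s^7 + s + 1.
Check for roots in F_2: h(0) = 1; h(1) = 1.
No roots, so no linear factors.
Monic irreducibles of degree 2 over GF(2): s^2 + s + 1.
None of them divide h (all give nonzero remainder).
Monic irreducibles of degree 3 over GF(2): s^3 + s + 1, s^3 + s^2 + 1.
None of them divide h (all give nonzero remainder).
No irreducible factor of degree ≤ 3 exists, so h is irreducible over GF(2).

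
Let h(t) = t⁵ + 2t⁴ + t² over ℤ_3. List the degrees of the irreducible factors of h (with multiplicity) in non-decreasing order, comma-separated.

Roots in ℤ_3: h(0) = 0 → root; h(1) = 1; h(2) = 2.
Linear factors from roots: (t).
Complete factorization: h(t) = (t)^2·(t³ + 2t² + 1).
Factor degrees with multiplicity: 1 + 1 + 3 = 5.

1, 1, 3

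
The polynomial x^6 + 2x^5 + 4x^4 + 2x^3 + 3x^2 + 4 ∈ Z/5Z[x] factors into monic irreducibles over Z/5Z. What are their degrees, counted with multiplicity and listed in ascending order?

Write h(x) = x^6 + 2x^5 + 4x^4 + 2x^3 + 3x^2 + 4.
Roots in Z/5Z: h(0) = 4; h(1) = 1; h(2) = 4; h(3) = 4; h(4) = 3.
Complete factorization: h(x) = (x^2 + x + 2)·(x^4 + x^3 + x^2 + 4x + 2).
Factor degrees with multiplicity: 2 + 4 = 6.

2, 4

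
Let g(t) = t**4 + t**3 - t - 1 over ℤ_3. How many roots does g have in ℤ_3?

Evaluate at each of the 3 elements of ℤ_3:
g(0) = 2; g(1) = 0 → root; g(2) = 0 → root.
Roots: {1, 2}.

2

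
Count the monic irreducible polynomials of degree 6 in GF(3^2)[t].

By the necklace-counting formula, N_9(6) = (1/6) Σ_{d|6} μ(6/d)·9^d.
Divisors of 6: 1, 2, 3, 6; μ(6/d) for each: 1, -1, -1, 1.
Σ = 9^1 − 9^2 − 9^3 + 9^6 = 530640.
N = 530640/6 = 88440.

88440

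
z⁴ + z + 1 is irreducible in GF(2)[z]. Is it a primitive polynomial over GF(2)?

Write f(z) = z⁴ + z + 1.
|GF(2^4)^×| = 2^4 − 1 = 15. Prime factorization: 15 = 3·5.
f is primitive ⇔ z has order 15 in GF(2)[z]/(f), i.e. z^(15/q) ≠ 1 for each prime q | 15.
z^(5) mod f = z² + z.
z^(3) mod f = z³.
None equal 1, so z has full order 15; f is primitive.

Yes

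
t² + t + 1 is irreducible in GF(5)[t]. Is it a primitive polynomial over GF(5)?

No

Write f(t) = t² + t + 1.
|GF(5^2)^×| = 5^2 − 1 = 24. Prime factorization: 24 = 2^3·3.
f is primitive ⇔ t has order 24 in GF(5)[t]/(f), i.e. t^(24/q) ≠ 1 for each prime q | 24.
t^(12) mod f = 1
t^(8) mod f = 4t + 4.
Since t^(12) = 1, the order of t divides 12 < 24; not primitive.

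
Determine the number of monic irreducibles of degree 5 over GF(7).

3360

By the necklace-counting formula, N_7(5) = (1/5) Σ_{d|5} μ(5/d)·7^d.
Divisors of 5: 1, 5; μ(5/d) for each: -1, 1.
Σ = − 7^1 + 7^5 = 16800.
N = 16800/5 = 3360.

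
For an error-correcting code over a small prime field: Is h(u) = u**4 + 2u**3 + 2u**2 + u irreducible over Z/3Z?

Check for roots in Z/3Z: h(0) = 0 → root; h(1) = 0 → root; h(2) = 0 → root.
h(0) = 0, so (u) divides h(u); h is reducible.

No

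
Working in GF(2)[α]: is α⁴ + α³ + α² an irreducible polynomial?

No

Write P(α) = α⁴ + α³ + α².
Check for roots in GF(2): P(0) = 0 → root; P(1) = 1.
P(0) = 0, so (α) divides P(α); P is reducible.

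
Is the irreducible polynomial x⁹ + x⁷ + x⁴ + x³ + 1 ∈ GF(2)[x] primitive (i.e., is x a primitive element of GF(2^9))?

No

Write f(x) = x⁹ + x⁷ + x⁴ + x³ + 1.
|GF(2^9)^×| = 2^9 − 1 = 511. Prime factorization: 511 = 7·73.
f is primitive ⇔ x has order 511 in GF(2)[x]/(f), i.e. x^(511/q) ≠ 1 for each prime q | 511.
x^(73) mod f = 1
x^(7) mod f = x⁷.
Since x^(73) = 1, the order of x divides 73 < 511; not primitive.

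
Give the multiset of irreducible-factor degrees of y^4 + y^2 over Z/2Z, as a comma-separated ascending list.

1, 1, 1, 1

Write g(y) = y^4 + y^2.
Roots in Z/2Z: g(0) = 0 → root; g(1) = 0 → root.
Linear factors from roots: (y), (y + 1).
Complete factorization: g(y) = (y)^2·(y + 1)^2.
Factor degrees with multiplicity: 1 + 1 + 1 + 1 = 4.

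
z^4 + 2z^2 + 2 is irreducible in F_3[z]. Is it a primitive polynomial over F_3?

Write f(z) = z^4 + 2z^2 + 2.
|GF(3^4)^×| = 3^4 − 1 = 80. Prime factorization: 80 = 2^4·5.
f is primitive ⇔ z has order 80 in GF(3)[z]/(f), i.e. z^(80/q) ≠ 1 for each prime q | 80.
z^(40) mod f = 2.
z^(16) mod f = 1
Since z^(16) = 1, the order of z divides 16 < 80; not primitive.

No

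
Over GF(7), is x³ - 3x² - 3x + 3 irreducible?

No

Write f(x) = x³ - 3x² - 3x + 3.
Check for roots in GF(7): f(0) = 3; f(1) = 5; f(2) = 0 → root; f(3) = 1; f(4) = 0 → root; f(5) = 3; f(6) = 2.
f(2) = 0, so (x − 2) divides f(x); f is reducible.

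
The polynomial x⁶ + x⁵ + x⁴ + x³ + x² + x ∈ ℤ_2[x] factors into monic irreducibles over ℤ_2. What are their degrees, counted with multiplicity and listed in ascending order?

Write h(x) = x⁶ + x⁵ + x⁴ + x³ + x² + x.
Roots in ℤ_2: h(0) = 0 → root; h(1) = 0 → root.
Linear factors from roots: (x), (x + 1).
Complete factorization: h(x) = (x)·(x + 1)·(x² + x + 1)^2.
Factor degrees with multiplicity: 1 + 1 + 2 + 2 = 6.

1, 1, 2, 2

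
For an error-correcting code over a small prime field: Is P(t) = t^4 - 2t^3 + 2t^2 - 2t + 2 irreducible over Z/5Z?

Check for roots in Z/5Z: P(0) = 2; P(1) = 1; P(2) = 1; P(3) = 1; P(4) = 4.
No roots, so no linear factors.
Degree-2 irreducible divisors: test the 10 monic irreducibles of degree 2 over GF(5).
None of them divide P (all give nonzero remainder).
No irreducible factor of degree ≤ 2 exists, so P is irreducible over GF(5).

Yes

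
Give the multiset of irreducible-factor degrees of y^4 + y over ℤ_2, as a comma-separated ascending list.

1, 1, 2

Write g(y) = y^4 + y.
Roots in ℤ_2: g(0) = 0 → root; g(1) = 0 → root.
Linear factors from roots: (y), (y + 1).
Complete factorization: g(y) = (y)·(y + 1)·(y^2 + y + 1).
Factor degrees with multiplicity: 1 + 1 + 2 = 4.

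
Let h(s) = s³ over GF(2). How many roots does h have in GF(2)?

1

Evaluate at each of the 2 elements of GF(2):
h(0) = 0 → root; h(1) = 1.
Roots: {0}.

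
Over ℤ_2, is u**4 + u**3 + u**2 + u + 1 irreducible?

Write g(u) = u**4 + u**3 + u**2 + u + 1.
Check for roots in ℤ_2: g(0) = 1; g(1) = 1.
No roots, so no linear factors.
Monic irreducibles of degree 2 over GF(2): u**2 + u + 1.
None of them divide g (all give nonzero remainder).
No irreducible factor of degree ≤ 2 exists, so g is irreducible over GF(2).

Yes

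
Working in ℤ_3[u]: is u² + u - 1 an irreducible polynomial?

Yes

Write P(u) = u² + u - 1.
Check for roots in ℤ_3: P(0) = 2; P(1) = 1; P(2) = 2.
No roots. A degree-2 polynomial over a field with no linear factor is irreducible.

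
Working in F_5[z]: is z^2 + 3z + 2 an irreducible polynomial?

Write m(z) = z^2 + 3z + 2.
Check for roots in F_5: m(0) = 2; m(1) = 1; m(2) = 2; m(3) = 0 → root; m(4) = 0 → root.
m(3) = 0, so (z − 3) divides m(z); m is reducible.

No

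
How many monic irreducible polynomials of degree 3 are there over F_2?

x^(2^3) − x is the product of all monic irreducibles of degree dividing 3; Möbius inversion gives N = (1/3) Σ μ(3/d)·2^d.
Divisors of 3: 1, 3; μ(3/d) for each: -1, 1.
Σ = − 2^1 + 2^3 = 6.
N = 6/3 = 2.

2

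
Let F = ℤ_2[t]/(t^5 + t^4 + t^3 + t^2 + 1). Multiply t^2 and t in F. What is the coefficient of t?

Multiply in ℤ_2[t]: (t^2)·(t) = t^3.
Reduced: t^3.

0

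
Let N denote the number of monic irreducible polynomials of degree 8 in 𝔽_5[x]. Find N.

x^(5^8) − x is the product of all monic irreducibles of degree dividing 8; Möbius inversion gives N = (1/8) Σ μ(8/d)·5^d.
Divisors of 8: 1, 2, 4, 8; μ(8/d) for each: 0, 0, -1, 1.
Σ = − 5^4 + 5^8 = 390000.
N = 390000/8 = 48750.

48750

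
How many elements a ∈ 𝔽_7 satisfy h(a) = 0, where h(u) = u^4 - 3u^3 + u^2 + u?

4

Evaluate at each of the 7 elements of 𝔽_7:
h(0) = 0 → root; h(1) = 0 → root; h(2) = 5; h(3) = 5; h(4) = 0 → root; h(5) = 0 → root; h(6) = 4.
Roots: {0, 1, 4, 5}.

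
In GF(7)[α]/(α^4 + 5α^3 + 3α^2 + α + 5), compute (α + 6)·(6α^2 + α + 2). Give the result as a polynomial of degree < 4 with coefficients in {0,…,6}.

6α^3 + 2α^2 + α + 5

Multiply in GF(7)[α]: (α + 6)·(6α^2 + α + 2) = 6α^3 + 2α^2 + α + 5.
Reduced: 6α^3 + 2α^2 + α + 5.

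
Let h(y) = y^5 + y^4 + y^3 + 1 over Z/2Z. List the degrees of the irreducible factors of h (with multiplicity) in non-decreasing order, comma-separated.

1, 1, 3

Roots in Z/2Z: h(0) = 1; h(1) = 0 → root.
Linear factors from roots: (y + 1).
Complete factorization: h(y) = (y + 1)^2·(y^3 + y^2 + 1).
Factor degrees with multiplicity: 1 + 1 + 3 = 5.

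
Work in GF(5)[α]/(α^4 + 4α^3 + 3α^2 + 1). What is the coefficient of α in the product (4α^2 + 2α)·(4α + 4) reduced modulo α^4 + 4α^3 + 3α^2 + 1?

Multiply in GF(5)[α]: (4α^2 + 2α)·(4α + 4) = α^3 + 4α^2 + 3α.
Reduced: α^3 + 4α^2 + 3α.

3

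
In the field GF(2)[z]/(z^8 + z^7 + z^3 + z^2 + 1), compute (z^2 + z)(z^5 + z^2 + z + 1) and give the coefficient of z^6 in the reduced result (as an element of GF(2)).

Multiply in GF(2)[z]: (z^2 + z)·(z^5 + z^2 + z + 1) = z^7 + z^6 + z^4 + z.
Reduced: z^7 + z^6 + z^4 + z.

1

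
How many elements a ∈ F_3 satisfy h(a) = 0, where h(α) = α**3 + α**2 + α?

Evaluate at each of the 3 elements of F_3:
h(0) = 0 → root; h(1) = 0 → root; h(2) = 2.
Roots: {0, 1}.

2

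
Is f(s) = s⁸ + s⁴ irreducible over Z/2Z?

Check for roots in Z/2Z: f(0) = 0 → root; f(1) = 0 → root.
f(0) = 0, so (s) divides f(s); f is reducible.

No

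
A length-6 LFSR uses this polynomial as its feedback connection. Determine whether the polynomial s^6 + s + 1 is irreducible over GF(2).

Write P(s) = s^6 + s + 1.
Check for roots in GF(2): P(0) = 1; P(1) = 1.
No roots, so no linear factors.
Monic irreducibles of degree 2 over GF(2): s^2 + s + 1.
None of them divide P (all give nonzero remainder).
Monic irreducibles of degree 3 over GF(2): s^3 + s + 1, s^3 + s^2 + 1.
None of them divide P (all give nonzero remainder).
No irreducible factor of degree ≤ 3 exists, so P is irreducible over GF(2).

Yes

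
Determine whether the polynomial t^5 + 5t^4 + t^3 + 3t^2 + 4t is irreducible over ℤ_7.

No

Write f(t) = t^5 + 5t^4 + t^3 + 3t^2 + 4t.
Check for roots in ℤ_7: f(0) = 0 → root; f(1) = 0 → root; f(2) = 0 → root; f(3) = 0 → root; f(4) = 3; f(5) = 2; f(6) = 2.
f(0) = 0, so (t) divides f(t); f is reducible.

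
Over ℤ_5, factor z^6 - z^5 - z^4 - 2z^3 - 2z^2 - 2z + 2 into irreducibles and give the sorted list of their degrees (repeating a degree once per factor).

Write f(z) = z^6 - z^5 - z^4 - 2z^3 - 2z^2 - 2z + 2.
Roots in ℤ_5: f(0) = 2; f(1) = 0 → root; f(2) = 0 → root; f(3) = 4; f(4) = 0 → root.
Linear factors from roots: (z - 1), (z - 2), (z + 1).
Complete factorization: f(z) = (z + 1)·(z - 2)·(z - 1)^2·(z^2 + 2z - 1).
Factor degrees with multiplicity: 1 + 1 + 1 + 1 + 2 = 6.

1, 1, 1, 1, 2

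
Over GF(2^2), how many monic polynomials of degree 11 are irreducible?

Gauss's count: N_{4}(11) = (1/11) Σ_{d|11} μ(11/d)·4^d.
Divisors of 11: 1, 11; μ(11/d) for each: -1, 1.
Σ = − 4^1 + 4^11 = 4194300.
N = 4194300/11 = 381300.

381300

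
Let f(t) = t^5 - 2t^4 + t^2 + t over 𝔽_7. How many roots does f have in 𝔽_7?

Evaluate at each of the 7 elements of 𝔽_7:
f(0) = 0 → root; f(1) = 1; f(2) = 6; f(3) = 2; f(4) = 0 → root; f(5) = 1; f(6) = 4.
Roots: {0, 4}.

2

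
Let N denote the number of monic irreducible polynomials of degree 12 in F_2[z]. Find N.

x^(2^12) − x is the product of all monic irreducibles of degree dividing 12; Möbius inversion gives N = (1/12) Σ μ(12/d)·2^d.
Divisors of 12: 1, 2, 3, 4, 6, 12; μ(12/d) for each: 0, 1, 0, -1, -1, 1.
Σ = 2^2 − 2^4 − 2^6 + 2^12 = 4020.
N = 4020/12 = 335.

335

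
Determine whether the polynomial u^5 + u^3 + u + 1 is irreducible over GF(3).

Write f(u) = u^5 + u^3 + u + 1.
Check for roots in GF(3): f(0) = 1; f(1) = 1; f(2) = 1.
No roots, so no linear factors.
Monic irreducibles of degree 2 over GF(3): u^2 + 1, u^2 + u - 1, u^2 - u - 1.
None of them divide f (all give nonzero remainder).
No irreducible factor of degree ≤ 2 exists, so f is irreducible over GF(3).

Yes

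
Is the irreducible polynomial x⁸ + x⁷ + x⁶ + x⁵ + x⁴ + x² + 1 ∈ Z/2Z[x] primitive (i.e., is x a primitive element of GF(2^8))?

Write f(x) = x⁸ + x⁷ + x⁶ + x⁵ + x⁴ + x² + 1.
|GF(2^8)^×| = 2^8 − 1 = 255. Prime factorization: 255 = 3·5·17.
f is primitive ⇔ x has order 255 in GF(2)[x]/(f), i.e. x^(255/q) ≠ 1 for each prime q | 255.
x^(85) mod f = x⁶ + x⁴ + x³ + x² + 1.
x^(51) mod f = x⁶ + x⁵ + x⁴ + x³ + x.
x^(15) mod f = x⁴ + x².
None equal 1, so x has full order 255; f is primitive.

Yes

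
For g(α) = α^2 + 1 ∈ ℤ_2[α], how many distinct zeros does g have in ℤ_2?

1

Evaluate at each of the 2 elements of ℤ_2:
g(0) = 1; g(1) = 0 → root.
Roots: {1}.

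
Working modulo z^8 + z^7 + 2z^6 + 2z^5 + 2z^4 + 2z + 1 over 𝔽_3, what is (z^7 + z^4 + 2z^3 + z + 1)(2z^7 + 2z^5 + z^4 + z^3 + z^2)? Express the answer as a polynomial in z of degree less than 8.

z^7 + z^5 + z^3 + z^2 + 2z + 2

Multiply in 𝔽_3[z]: (z^7 + z^4 + 2z^3 + z + 1)·(2z^7 + 2z^5 + z^4 + z^3 + z^2) = 2z^14 + 2z^12 + 2z^10 + z^8 + 2z^7 + 2z^6 + 2z^5 + 2z^4 + 2z^3 + z^2.
Reduce using z^8 ≡ 2z^7 + z^6 + z^5 + z^4 + z + 2 (mod z^8 + z^7 + 2z^6 + 2z^5 + 2z^4 + 2z + 1).
Reduced: z^7 + z^5 + z^3 + z^2 + 2z + 2.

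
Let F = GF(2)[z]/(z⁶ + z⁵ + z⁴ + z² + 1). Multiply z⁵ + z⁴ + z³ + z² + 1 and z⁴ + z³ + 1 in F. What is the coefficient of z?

0

Multiply in GF(2)[z]: (z⁵ + z⁴ + z³ + z² + 1)·(z⁴ + z³ + 1) = z⁹ + z² + 1.
Reduce using z⁶ ≡ z⁵ + z⁴ + z² + 1 (mod z⁶ + z⁵ + z⁴ + z² + 1).
Reduced: z³ + z².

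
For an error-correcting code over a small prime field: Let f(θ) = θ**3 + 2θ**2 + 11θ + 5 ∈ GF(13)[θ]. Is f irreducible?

Check each element of GF(13) for a root: f(0)=5, f(1)=6, f(2)=4, f(3)=5, f(4)=2, f(5)=1, f(6)=8, f(7)=3, f(8)=5, f(9)=7, f(10)=2, f(11)=9, f(12)=8.
No roots. A degree-3 polynomial over a field with no linear factor is irreducible.

Yes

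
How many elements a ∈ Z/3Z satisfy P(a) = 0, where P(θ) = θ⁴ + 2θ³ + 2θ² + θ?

Evaluate at each of the 3 elements of Z/3Z:
P(0) = 0 → root; P(1) = 0 → root; P(2) = 0 → root.
Roots: {0, 1, 2}.

3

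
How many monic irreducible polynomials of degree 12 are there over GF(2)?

Gauss's count: N_{2}(12) = (1/12) Σ_{d|12} μ(12/d)·2^d.
Divisors of 12: 1, 2, 3, 4, 6, 12; μ(12/d) for each: 0, 1, 0, -1, -1, 1.
Σ = 2^2 − 2^4 − 2^6 + 2^12 = 4020.
N = 4020/12 = 335.

335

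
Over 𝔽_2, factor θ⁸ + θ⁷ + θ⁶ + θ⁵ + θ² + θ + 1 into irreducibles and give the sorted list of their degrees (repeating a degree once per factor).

Write h(θ) = θ⁸ + θ⁷ + θ⁶ + θ⁵ + θ² + θ + 1.
Roots in 𝔽_2: h(0) = 1; h(1) = 1.
Complete factorization: h(θ) = (θ⁸ + θ⁷ + θ⁶ + θ⁵ + θ² + θ + 1).
Factor degrees with multiplicity: 8 = 8.

8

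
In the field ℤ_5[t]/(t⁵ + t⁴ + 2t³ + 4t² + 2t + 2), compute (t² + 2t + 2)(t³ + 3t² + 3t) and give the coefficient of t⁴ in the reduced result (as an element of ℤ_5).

Multiply in ℤ_5[t]: (t² + 2t + 2)·(t³ + 3t² + 3t) = t⁵ + t³ + 2t² + t.
Reduce using t⁵ ≡ 4t⁴ + 3t³ + t² + 3t + 3 (mod t⁵ + t⁴ + 2t³ + 4t² + 2t + 2).
Reduced: 4t⁴ + 4t³ + 3t² + 4t + 3.

4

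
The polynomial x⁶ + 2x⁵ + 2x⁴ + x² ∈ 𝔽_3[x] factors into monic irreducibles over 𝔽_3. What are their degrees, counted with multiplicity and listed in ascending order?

1, 1, 1, 3

Write h(x) = x⁶ + 2x⁵ + 2x⁴ + x².
Roots in 𝔽_3: h(0) = 0 → root; h(1) = 0 → root; h(2) = 2.
Linear factors from roots: (x), (x + 2).
Complete factorization: h(x) = (x + 2)·(x)^2·(x³ + 2x + 2).
Factor degrees with multiplicity: 1 + 1 + 1 + 3 = 6.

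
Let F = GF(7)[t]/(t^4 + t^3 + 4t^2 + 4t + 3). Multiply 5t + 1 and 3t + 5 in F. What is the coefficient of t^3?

Multiply in GF(7)[t]: (5t + 1)·(3t + 5) = t^2 + 5.
Reduced: t^2 + 5.

0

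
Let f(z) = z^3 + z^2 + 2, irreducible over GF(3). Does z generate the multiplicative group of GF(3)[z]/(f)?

|GF(3^3)^×| = 3^3 − 1 = 26. Prime factorization: 26 = 2·13.
f is primitive ⇔ z has order 26 in GF(3)[z]/(f), i.e. z^(26/q) ≠ 1 for each prime q | 26.
z^(13) mod f = 1
z^(2) mod f = z^2.
Since z^(13) = 1, the order of z divides 13 < 26; not primitive.

No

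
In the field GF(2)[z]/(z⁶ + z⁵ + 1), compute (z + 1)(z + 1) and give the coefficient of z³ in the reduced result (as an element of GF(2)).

Multiply in GF(2)[z]: (z + 1)·(z + 1) = z² + 1.
Reduced: z² + 1.

0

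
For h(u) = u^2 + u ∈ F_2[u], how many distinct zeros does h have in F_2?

2

Evaluate at each of the 2 elements of F_2:
h(0) = 0 → root; h(1) = 0 → root.
Roots: {0, 1}.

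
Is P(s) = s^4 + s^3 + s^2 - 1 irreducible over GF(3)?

Check for roots in GF(3): P(0) = 2; P(1) = 2; P(2) = 0 → root.
P(2) = 0, so (s − 2) divides P(s); P is reducible.

No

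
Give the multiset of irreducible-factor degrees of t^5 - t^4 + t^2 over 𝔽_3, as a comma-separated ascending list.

1, 1, 3

Write g(t) = t^5 - t^4 + t^2.
Roots in 𝔽_3: g(0) = 0 → root; g(1) = 1; g(2) = 2.
Linear factors from roots: (t).
Complete factorization: g(t) = (t)^2·(t^3 - t^2 + 1).
Factor degrees with multiplicity: 1 + 1 + 3 = 5.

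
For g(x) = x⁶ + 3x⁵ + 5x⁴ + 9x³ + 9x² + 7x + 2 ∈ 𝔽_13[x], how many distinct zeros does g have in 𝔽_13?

4

Evaluate at each of the 13 elements of 𝔽_13:
g(0) = 2; g(1) = 10; g(2) = 0 → root; g(3) = 0 → root; g(4) = 7; g(5) = 2; g(6) = 9; g(7) = 3; g(8) = 5; g(9) = 0 → root; g(10) = 3; g(11) = 0 → root; g(12) = 11.
Roots: {2, 3, 9, 11}.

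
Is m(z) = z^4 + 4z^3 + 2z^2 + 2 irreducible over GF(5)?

Yes

Check for roots in GF(5): m(0) = 2; m(1) = 4; m(2) = 3; m(3) = 4; m(4) = 1.
No roots, so no linear factors.
Degree-2 irreducible divisors: test the 10 monic irreducibles of degree 2 over GF(5).
None of them divide m (all give nonzero remainder).
No irreducible factor of degree ≤ 2 exists, so m is irreducible over GF(5).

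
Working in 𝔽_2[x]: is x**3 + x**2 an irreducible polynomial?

Write g(x) = x**3 + x**2.
Check for roots in 𝔽_2: g(0) = 0 → root; g(1) = 0 → root.
g(0) = 0, so (x) divides g(x); g is reducible.

No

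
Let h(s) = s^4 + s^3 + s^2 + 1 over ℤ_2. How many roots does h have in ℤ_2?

Evaluate at each of the 2 elements of ℤ_2:
h(0) = 1; h(1) = 0 → root.
Roots: {1}.

1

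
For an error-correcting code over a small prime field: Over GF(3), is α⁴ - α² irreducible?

No

Write m(α) = α⁴ - α².
Check for roots in GF(3): m(0) = 0 → root; m(1) = 0 → root; m(2) = 0 → root.
m(0) = 0, so (α) divides m(α); m is reducible.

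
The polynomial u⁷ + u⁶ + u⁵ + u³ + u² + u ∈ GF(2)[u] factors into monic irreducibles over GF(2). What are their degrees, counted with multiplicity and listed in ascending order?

Write g(u) = u⁷ + u⁶ + u⁵ + u³ + u² + u.
Roots in GF(2): g(0) = 0 → root; g(1) = 0 → root.
Linear factors from roots: (u), (u + 1).
Complete factorization: g(u) = (u)·(u + 1)^4·(u² + u + 1).
Factor degrees with multiplicity: 1 + 1 + 1 + 1 + 1 + 2 = 7.

1, 1, 1, 1, 1, 2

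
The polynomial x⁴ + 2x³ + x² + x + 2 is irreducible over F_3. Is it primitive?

Write f(x) = x⁴ + 2x³ + x² + x + 2.
|GF(3^4)^×| = 3^4 − 1 = 80. Prime factorization: 80 = 2^4·5.
f is primitive ⇔ x has order 80 in GF(3)[x]/(f), i.e. x^(80/q) ≠ 1 for each prime q | 80.
x^(40) mod f = 2.
x^(16) mod f = x³ + 1.
None equal 1, so x has full order 80; f is primitive.

Yes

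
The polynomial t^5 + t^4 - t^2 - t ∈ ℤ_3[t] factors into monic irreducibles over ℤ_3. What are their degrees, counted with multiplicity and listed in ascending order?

Write g(t) = t^5 + t^4 - t^2 - t.
Roots in ℤ_3: g(0) = 0 → root; g(1) = 0 → root; g(2) = 0 → root.
Linear factors from roots: (t), (t - 1), (t + 1).
Complete factorization: g(t) = (t)·(t + 1)·(t - 1)^3.
Factor degrees with multiplicity: 1 + 1 + 1 + 1 + 1 = 5.

1, 1, 1, 1, 1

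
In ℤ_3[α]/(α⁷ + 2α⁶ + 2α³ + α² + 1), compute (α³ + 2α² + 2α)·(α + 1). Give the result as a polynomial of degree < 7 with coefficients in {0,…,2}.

Multiply in ℤ_3[α]: (α³ + 2α² + 2α)·(α + 1) = α⁴ + α² + 2α.
Reduced: α⁴ + α² + 2α.

α^4 + α^2 + 2α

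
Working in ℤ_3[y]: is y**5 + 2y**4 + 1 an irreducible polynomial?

Yes

Write m(y) = y**5 + 2y**4 + 1.
Check for roots in ℤ_3: m(0) = 1; m(1) = 1; m(2) = 2.
No roots, so no linear factors.
Monic irreducibles of degree 2 over GF(3): y**2 + 1, y**2 + y + 2, y**2 + 2y + 2.
None of them divide m (all give nonzero remainder).
No irreducible factor of degree ≤ 2 exists, so m is irreducible over GF(3).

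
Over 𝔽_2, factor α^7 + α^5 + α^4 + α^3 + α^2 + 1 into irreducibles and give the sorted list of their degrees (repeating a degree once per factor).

1, 2, 2, 2

Write h(α) = α^7 + α^5 + α^4 + α^3 + α^2 + 1.
Roots in 𝔽_2: h(0) = 1; h(1) = 0 → root.
Linear factors from roots: (α + 1).
Complete factorization: h(α) = (α + 1)·(α^2 + α + 1)^3.
Factor degrees with multiplicity: 1 + 2 + 2 + 2 = 7.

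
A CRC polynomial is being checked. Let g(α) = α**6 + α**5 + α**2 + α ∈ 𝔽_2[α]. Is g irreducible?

Check for roots in 𝔽_2: g(0) = 0 → root; g(1) = 0 → root.
g(0) = 0, so (α) divides g(α); g is reducible.

No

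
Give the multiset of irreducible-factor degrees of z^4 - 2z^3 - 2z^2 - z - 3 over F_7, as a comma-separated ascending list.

Write g(z) = z^4 - 2z^3 - 2z^2 - z - 3.
Linear factors from roots: (z - 1).
Complete factorization: g(z) = (z - 1)^2·(z^2 - 3).
Factor degrees with multiplicity: 1 + 1 + 2 = 4.

1, 1, 2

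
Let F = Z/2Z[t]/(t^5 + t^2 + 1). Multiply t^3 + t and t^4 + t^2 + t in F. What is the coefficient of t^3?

Multiply in Z/2Z[t]: (t^3 + t)·(t^4 + t^2 + t) = t^7 + t^4 + t^3 + t^2.
Reduce using t^5 ≡ t^2 + 1 (mod t^5 + t^2 + 1).
Reduced: t^3.

1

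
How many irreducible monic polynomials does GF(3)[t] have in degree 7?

Gauss's count: N_{3}(7) = (1/7) Σ_{d|7} μ(7/d)·3^d.
Divisors of 7: 1, 7; μ(7/d) for each: -1, 1.
Σ = − 3^1 + 3^7 = 2184.
N = 2184/7 = 312.

312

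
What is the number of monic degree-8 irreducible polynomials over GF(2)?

30

Gauss's count: N_{2}(8) = (1/8) Σ_{d|8} μ(8/d)·2^d.
Divisors of 8: 1, 2, 4, 8; μ(8/d) for each: 0, 0, -1, 1.
Σ = − 2^4 + 2^8 = 240.
N = 240/8 = 30.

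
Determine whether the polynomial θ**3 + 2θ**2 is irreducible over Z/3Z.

No

Write g(θ) = θ**3 + 2θ**2.
Check for roots in Z/3Z: g(0) = 0 → root; g(1) = 0 → root; g(2) = 1.
g(0) = 0, so (θ) divides g(θ); g is reducible.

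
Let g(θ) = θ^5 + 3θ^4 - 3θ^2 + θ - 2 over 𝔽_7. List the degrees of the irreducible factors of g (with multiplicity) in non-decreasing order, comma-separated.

1, 1, 3

Linear factors from roots: (θ - 1), (θ + 2).
Complete factorization: g(θ) = (θ + 2)·(θ - 1)·(θ^3 + 2θ^2 + 1).
Factor degrees with multiplicity: 1 + 1 + 3 = 5.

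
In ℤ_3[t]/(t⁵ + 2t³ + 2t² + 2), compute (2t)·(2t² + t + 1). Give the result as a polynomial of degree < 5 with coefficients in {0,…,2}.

t^3 + 2t^2 + 2t

Multiply in ℤ_3[t]: (2t)·(2t² + t + 1) = t³ + 2t² + 2t.
Reduced: t³ + 2t² + 2t.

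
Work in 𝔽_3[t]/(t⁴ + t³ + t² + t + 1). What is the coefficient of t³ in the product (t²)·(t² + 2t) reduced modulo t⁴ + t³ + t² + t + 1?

Multiply in 𝔽_3[t]: (t²)·(t² + 2t) = t⁴ + 2t³.
Reduce using t⁴ ≡ 2t³ + 2t² + 2t + 2 (mod t⁴ + t³ + t² + t + 1).
Reduced: t³ + 2t² + 2t + 2.

1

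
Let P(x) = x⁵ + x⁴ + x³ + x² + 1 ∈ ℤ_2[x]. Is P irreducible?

Check for roots in ℤ_2: P(0) = 1; P(1) = 1.
No roots, so no linear factors.
Monic irreducibles of degree 2 over GF(2): x² + x + 1.
None of them divide P (all give nonzero remainder).
No irreducible factor of degree ≤ 2 exists, so P is irreducible over GF(2).

Yes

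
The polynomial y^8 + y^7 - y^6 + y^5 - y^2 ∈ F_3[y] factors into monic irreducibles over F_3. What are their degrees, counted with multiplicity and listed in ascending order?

Write f(y) = y^8 + y^7 - y^6 + y^5 - y^2.
Roots in F_3: f(0) = 0 → root; f(1) = 1; f(2) = 0 → root.
Linear factors from roots: (y), (y + 1).
Complete factorization: f(y) = (y)^2·(y + 1)^2·(y^2 + 1)·(y^2 - y - 1).
Factor degrees with multiplicity: 1 + 1 + 1 + 1 + 2 + 2 = 8.

1, 1, 1, 1, 2, 2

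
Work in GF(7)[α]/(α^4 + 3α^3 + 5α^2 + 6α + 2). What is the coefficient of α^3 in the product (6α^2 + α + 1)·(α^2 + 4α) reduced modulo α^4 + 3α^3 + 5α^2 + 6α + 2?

Multiply in GF(7)[α]: (6α^2 + α + 1)·(α^2 + 4α) = 6α^4 + 4α^3 + 5α^2 + 4α.
Reduce using α^4 ≡ 4α^3 + 2α^2 + α + 5 (mod α^4 + 3α^3 + 5α^2 + 6α + 2).
Reduced: 3α^2 + 3α + 2.

0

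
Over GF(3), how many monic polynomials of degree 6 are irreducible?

116

Gauss's count: N_{3}(6) = (1/6) Σ_{d|6} μ(6/d)·3^d.
Divisors of 6: 1, 2, 3, 6; μ(6/d) for each: 1, -1, -1, 1.
Σ = 3^1 − 3^2 − 3^3 + 3^6 = 696.
N = 696/6 = 116.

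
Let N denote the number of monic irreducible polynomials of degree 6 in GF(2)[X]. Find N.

By the necklace-counting formula, N_2(6) = (1/6) Σ_{d|6} μ(6/d)·2^d.
Divisors of 6: 1, 2, 3, 6; μ(6/d) for each: 1, -1, -1, 1.
Σ = 2^1 − 2^2 − 2^3 + 2^6 = 54.
N = 54/6 = 9.

9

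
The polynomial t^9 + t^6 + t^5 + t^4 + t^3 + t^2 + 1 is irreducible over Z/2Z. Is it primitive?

Write f(t) = t^9 + t^6 + t^5 + t^4 + t^3 + t^2 + 1.
|GF(2^9)^×| = 2^9 − 1 = 511. Prime factorization: 511 = 7·73.
f is primitive ⇔ t has order 511 in GF(2)[t]/(f), i.e. t^(511/q) ≠ 1 for each prime q | 511.
t^(73) mod f = t^7 + t^6 + t^5 + t^2 + 1.
t^(7) mod f = t^7.
None equal 1, so t has full order 511; f is primitive.

Yes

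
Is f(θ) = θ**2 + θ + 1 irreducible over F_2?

Yes

Check for roots in F_2: f(0) = 1; f(1) = 1.
No roots. A degree-2 polynomial over a field with no linear factor is irreducible.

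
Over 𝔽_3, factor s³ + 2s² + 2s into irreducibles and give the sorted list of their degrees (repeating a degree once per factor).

Write h(s) = s³ + 2s² + 2s.
Roots in 𝔽_3: h(0) = 0 → root; h(1) = 2; h(2) = 2.
Linear factors from roots: (s).
Complete factorization: h(s) = (s)·(s² + 2s + 2).
Factor degrees with multiplicity: 1 + 2 = 3.

1, 2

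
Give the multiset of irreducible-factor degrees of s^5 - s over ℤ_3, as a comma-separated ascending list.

1, 1, 1, 2

Write h(s) = s^5 - s.
Roots in ℤ_3: h(0) = 0 → root; h(1) = 0 → root; h(2) = 0 → root.
Linear factors from roots: (s), (s - 1), (s + 1).
Complete factorization: h(s) = (s)·(s + 1)·(s - 1)·(s^2 + 1).
Factor degrees with multiplicity: 1 + 1 + 1 + 2 = 5.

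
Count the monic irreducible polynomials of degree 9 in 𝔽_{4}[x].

The number of monic irreducibles of degree 9 over GF(4) is (1/9)·Σ_{d∣9} μ(9/d) 4^d.
Divisors of 9: 1, 3, 9; μ(9/d) for each: 0, -1, 1.
Σ = − 4^3 + 4^9 = 262080.
N = 262080/9 = 29120.

29120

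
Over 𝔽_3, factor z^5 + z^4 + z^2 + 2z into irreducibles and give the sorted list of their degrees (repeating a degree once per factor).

Write g(z) = z^5 + z^4 + z^2 + 2z.
Roots in 𝔽_3: g(0) = 0 → root; g(1) = 2; g(2) = 2.
Linear factors from roots: (z).
Complete factorization: g(z) = (z)·(z^2 + 1)·(z^2 + z + 2).
Factor degrees with multiplicity: 1 + 2 + 2 = 5.

1, 2, 2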